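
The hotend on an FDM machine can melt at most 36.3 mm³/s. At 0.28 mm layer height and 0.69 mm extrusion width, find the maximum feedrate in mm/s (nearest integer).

188 mm/s

Bead cross-section = 0.28 × 0.69, so 0.1932 mm².
v_max = Q/A = 36.3/0.1932 = 187.89 mm/s → 188 mm/s.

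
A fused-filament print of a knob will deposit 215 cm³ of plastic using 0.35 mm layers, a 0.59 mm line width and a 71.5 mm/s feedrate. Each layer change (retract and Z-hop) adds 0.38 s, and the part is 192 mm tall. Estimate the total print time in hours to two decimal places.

4.10 hours

Line area = 0.35 × 0.59, so 0.2065 mm².
Toolpath length = 215 cm³ / 0.2065 mm² = 215000 / 0.2065 = 1041162.2 mm.
Print-move time = 1041162.2 / 71.5 = 14561.7 s.
Layers = ⌈192/0.35⌉ = 549.
Layer-change overhead = 549 × 0.38, so 208.62 s.
Altogether 14561.7 + 208.62 = 14770.32 s, i.e. 4.10 hours.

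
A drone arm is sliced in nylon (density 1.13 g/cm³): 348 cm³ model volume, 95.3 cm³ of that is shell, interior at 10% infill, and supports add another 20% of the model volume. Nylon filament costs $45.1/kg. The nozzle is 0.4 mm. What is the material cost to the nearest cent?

Infill region = 348 − 95.3 = 252.7 cm³.
Deposited infill: 0.10 × 252.7 → 25.27 cm³.
Support = 0.20 × 348 = 69.6 cm³.
Total printed volume = 95.3 + 25.27 + 69.6, so 190.17 cm³.
Mass = 190.17 × 1.13 = 214.8921 g.
At $45.1/kg: 214.8921/1000 × 45.1 = $9.69.

$9.69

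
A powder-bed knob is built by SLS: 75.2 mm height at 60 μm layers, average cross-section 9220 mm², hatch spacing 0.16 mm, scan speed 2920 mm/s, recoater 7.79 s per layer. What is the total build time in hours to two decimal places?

Layer count = ceil(75.2 / 0.06) = 1254.
Hatch length per layer = 9220 / 0.16 = 57625 mm.
Laser time per layer = 57625 / 2920 = 19.7346 s.
Time per layer: 19.7346 + 7.79 → 27.5246 s.
Total: 1254 × 27.5246 s = 34515.8484 s → 9.59 hours.

9.59 hours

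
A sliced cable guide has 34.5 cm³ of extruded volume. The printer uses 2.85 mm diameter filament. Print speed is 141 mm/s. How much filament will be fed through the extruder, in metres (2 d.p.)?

5.41 m

Filament cross-section = π × (2.85/2)² = 6.3794 mm².
L = 34500 mm³ / 6.3794 mm² = 5408.03 mm, i.e. 5.41 m.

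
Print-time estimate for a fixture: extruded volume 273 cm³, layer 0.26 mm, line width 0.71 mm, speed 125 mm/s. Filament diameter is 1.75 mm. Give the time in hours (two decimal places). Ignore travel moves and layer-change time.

Extrusion cross-section = 0.26 × 0.71, so 0.1846 mm².
Total extruded path = 273000/0.1846 = 1478873.2 mm.
Extrusion time = 1478873.2 / 125 = 11831 s.
That's 11831 s → 3.29 hours.

3.29 hours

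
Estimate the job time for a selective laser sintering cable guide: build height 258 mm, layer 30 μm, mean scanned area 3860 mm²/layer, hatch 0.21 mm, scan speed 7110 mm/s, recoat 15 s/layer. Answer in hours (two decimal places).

Number of layers: 258 / 0.03 → 8600 (rounded up).
Scan path per layer = 3860 / 0.21 = 18381 mm.
Scan time per layer = 18381 / 7110, so 2.5852 s.
Time per layer = 2.5852 + 15 = 17.5852 s.
8600 layers × 17.5852 s/layer = 151232.72 s, i.e. 42.01 hours.

42.01 hours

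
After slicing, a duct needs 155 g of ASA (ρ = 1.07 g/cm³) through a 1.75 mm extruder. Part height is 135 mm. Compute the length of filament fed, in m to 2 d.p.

60.23 m

Volume = 155 g / 1.07 g·cm⁻³ = 144.8598 cm³ = 144859.8 mm³.
Cross-section of 1.75 mm filament: π·(1.75/2)² = 2.4053 mm².
L = V/A = 144859.8/2.4053 = 60225.25 mm → 60.23 m.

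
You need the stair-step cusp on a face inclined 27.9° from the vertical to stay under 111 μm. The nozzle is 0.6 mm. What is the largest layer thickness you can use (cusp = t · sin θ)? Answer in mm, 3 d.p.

0.237 mm

sin(27.9°) = 0.4679; t_max = 0.111/0.4679 = 0.237 mm.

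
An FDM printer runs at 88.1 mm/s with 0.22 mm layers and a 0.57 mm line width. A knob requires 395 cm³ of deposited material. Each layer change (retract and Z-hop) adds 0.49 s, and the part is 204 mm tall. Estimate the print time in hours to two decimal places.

10.06 hours

Extrusion cross-section = 0.22 × 0.57, so 0.1254 mm².
Total extruded path = 395000/0.1254 = 3149920.3 mm.
Extrusion time = 3149920.3 / 88.1, so 35753.9 s.
Layers = ⌈204/0.22⌉ = 928.
Layer-change overhead = 928 × 0.49 = 454.72 s.
Total = 35753.9 + 454.72 = 36208.62 s = 10.06 hours.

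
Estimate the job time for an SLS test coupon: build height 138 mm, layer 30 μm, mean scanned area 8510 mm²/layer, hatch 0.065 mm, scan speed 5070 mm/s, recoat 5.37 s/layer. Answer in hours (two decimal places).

Number of layers: 138 / 0.03 → 4600 (rounded up).
Hatch length per layer = 8510 / 0.065 = 130923.1 mm.
Scan time per layer = 130923.1 / 5070, so 25.8231 s.
Time per layer = 25.8231 + 5.37, so 31.1931 s.
Build time = 4600 × 31.1931 = 143488.26 s = 39.86 hours.

39.86 hours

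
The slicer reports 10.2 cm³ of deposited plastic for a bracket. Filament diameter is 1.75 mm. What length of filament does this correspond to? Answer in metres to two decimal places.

Filament cross-section = π × (1.75/2)² = 2.4053 mm².
L = 10200 mm³ / 2.4053 mm² = 4240.64 mm, i.e. 4.24 m.

4.24 m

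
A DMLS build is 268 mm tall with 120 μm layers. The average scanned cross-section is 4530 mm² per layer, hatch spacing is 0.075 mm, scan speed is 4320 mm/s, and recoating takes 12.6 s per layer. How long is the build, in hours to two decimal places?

16.50 hours

Layers = ⌈268/0.12⌉ = 2234.
Scan path per layer = 4530 / 0.075, so 60400 mm.
Laser time per layer = 60400 / 4320 = 13.9815 s.
Time per layer: 13.9815 + 12.6 → 26.5815 s.
2234 layers × 26.5815 s/layer = 59383.071 s, i.e. 16.50 hours.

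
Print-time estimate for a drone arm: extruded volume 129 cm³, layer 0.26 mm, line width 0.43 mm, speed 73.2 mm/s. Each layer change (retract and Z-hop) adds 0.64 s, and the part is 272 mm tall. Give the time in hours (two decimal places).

Bead cross-section = 0.26 × 0.43, so 0.1118 mm².
Path length: 129000 mm³ / 0.1118 mm² → 1153846.2 mm.
Time extruding = 1153846.2 / 73.2 = 15762.9 s.
Number of layers: 272 / 0.26 → 1047 (rounded up).
Non-print overhead: 1047 × 0.64 → 670.08 s.
Altogether 15762.9 + 670.08 = 16432.98 s, i.e. 4.56 hours.

4.56 hours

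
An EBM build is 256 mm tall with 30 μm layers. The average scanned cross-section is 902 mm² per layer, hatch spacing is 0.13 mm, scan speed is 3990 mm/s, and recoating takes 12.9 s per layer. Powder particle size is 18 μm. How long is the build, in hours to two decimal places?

34.70 hours

Layer count = ceil(256 / 0.03) = 8534.
Hatch length per layer: 902 / 0.13 → 6938.5 mm.
Per-layer scan time: 6938.5 / 3990 → 1.739 s.
Time per layer = 1.739 + 12.9, so 14.639 s.
Build time = 8534 × 14.639 = 124929.226 s = 34.70 hours.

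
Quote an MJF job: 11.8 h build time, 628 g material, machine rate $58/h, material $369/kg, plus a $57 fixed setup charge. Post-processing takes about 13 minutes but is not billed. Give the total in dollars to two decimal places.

Time charge = 58 × 11.8, so $684.40.
Material cost = 369 × 628/1000, so $231.732.
Total = 684.40 + 231.732 + 57 = 973.132 ≈ $973.13.

$973.13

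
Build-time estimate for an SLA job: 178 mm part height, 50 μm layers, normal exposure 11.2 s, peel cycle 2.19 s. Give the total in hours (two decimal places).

13.24 hours

Layer count = ceil(178 / 0.05) = 3560.
Each layer takes: 11.2 + 2.19 → 13.39 s.
Build time: 3560 × 13.39 s = 47668.4 s, i.e. 13.24 hours.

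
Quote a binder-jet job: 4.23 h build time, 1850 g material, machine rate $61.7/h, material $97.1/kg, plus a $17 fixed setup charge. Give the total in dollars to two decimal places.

Time charge = 61.7 × 4.23, so $260.991.
Material charge = 97.1 × 1850/1000 = $179.635.
Adding setup: 260.991 + 179.635 + 17 → 457.626 ≈ $457.63.

$457.63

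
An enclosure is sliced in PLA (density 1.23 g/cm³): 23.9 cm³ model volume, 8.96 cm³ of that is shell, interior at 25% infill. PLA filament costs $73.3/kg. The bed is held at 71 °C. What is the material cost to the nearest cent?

Volume inside the shell = 23.9 − 8.96, so 14.94 cm³.
Infill deposited: 0.25 × 14.94 → 3.735 cm³.
Total printed volume = 8.96 + 3.735, so 12.695 cm³.
Mass: 12.695 × 1.23 → 15.61485 g.
At $73.3/kg: 15.61485/1000 × 73.3 = $1.14.

$1.14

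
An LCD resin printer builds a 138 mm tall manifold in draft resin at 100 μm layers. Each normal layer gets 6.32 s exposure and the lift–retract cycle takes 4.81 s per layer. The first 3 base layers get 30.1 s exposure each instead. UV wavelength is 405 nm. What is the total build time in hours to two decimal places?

4.29 hours

Number of layers: 138 / 0.1 → 1380 (rounded up).
Bottom layers = 3 × (30.1 + 4.81) = 104.73 s.
Regular layers: 1377 × (6.32 + 4.81) → 15326.01 s.
Sum: 104.73 + 15326.01 = 15430.74 s → 4.29 hours.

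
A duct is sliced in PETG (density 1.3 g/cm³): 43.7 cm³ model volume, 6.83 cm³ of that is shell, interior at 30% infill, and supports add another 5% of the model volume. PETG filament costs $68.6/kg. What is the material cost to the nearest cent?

Interior volume = 43.7 − 6.83 = 36.87 cm³.
Infill deposited = 0.30 × 36.87, so 11.061 cm³.
Support: 0.05 × 43.7 → 2.185 cm³.
Deposited volume = 6.83 + 11.061 + 2.185 = 20.076 cm³.
Mass = 20.076 × 1.3, so 26.0988 g.
Cost = 26.0988 g / 1000 × $68.6/kg = $1.79.

$1.79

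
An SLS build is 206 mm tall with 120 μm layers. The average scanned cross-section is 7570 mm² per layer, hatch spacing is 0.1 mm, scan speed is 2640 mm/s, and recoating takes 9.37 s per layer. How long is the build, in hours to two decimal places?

18.14 hours

Layers = ⌈206/0.12⌉ = 1717.
Per-layer scan distance: 7570 / 0.1 → 75700 mm.
Per-layer scan time = 75700 / 2640 = 28.6742 s.
Layer cycle = 28.6742 + 9.37 = 38.0442 s.
Total: 1717 × 38.0442 s = 65321.8914 s → 18.14 hours.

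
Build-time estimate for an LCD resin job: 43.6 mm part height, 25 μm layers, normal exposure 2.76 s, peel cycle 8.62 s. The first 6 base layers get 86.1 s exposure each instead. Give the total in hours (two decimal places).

5.65 hours

Number of layers: 43.6 / 0.025 → 1744 (rounded up).
Burn-in layers = 6 × (86.1 + 8.62) = 568.32 s.
Remaining layers = 1738 × (2.76 + 8.62) = 19778.44 s.
Sum: 568.32 + 19778.44 = 20346.76 s → 5.65 hours.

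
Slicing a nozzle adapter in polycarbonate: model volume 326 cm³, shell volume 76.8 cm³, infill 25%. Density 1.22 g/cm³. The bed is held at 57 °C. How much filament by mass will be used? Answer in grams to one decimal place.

Interior volume = 326 − 76.8 = 249.2 cm³.
Infill volume = 0.25 × 249.2, so 62.3 cm³.
Total extruded = 76.8 + 62.3 = 139.1 cm³.
Mass = 139.1 × 1.22 = 169.702 g.

169.7 g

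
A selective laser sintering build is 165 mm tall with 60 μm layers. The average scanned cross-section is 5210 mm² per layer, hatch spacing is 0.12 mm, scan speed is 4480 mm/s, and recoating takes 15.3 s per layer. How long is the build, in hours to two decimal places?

Layers = ⌈165/0.06⌉ = 2750.
Scan path per layer = 5210 / 0.12, so 43416.7 mm.
Laser time per layer: 43416.7 / 4480 → 9.6912 s.
Time per layer = 9.6912 + 15.3 = 24.9912 s.
Total: 2750 × 24.9912 s = 68725.8 s → 19.09 hours.

19.09 hours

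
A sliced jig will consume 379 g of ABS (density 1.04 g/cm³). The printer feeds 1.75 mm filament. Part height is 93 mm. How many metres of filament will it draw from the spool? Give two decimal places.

Extruded volume: 379/1.04 = 364.4231 cm³ (364423.1 mm³).
Cross-section of 1.75 mm filament: π·(1.75/2)² = 2.4053 mm².
L = V/A = 364423.1/2.4053 = 151508.38 mm → 151.51 m.

151.51 m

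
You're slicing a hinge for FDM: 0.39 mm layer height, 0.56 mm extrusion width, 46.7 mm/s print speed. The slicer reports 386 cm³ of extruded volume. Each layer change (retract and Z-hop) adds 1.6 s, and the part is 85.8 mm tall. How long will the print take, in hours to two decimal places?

Bead cross-section: 0.39 × 0.56 → 0.2184 mm².
Path length: 386000 mm³ / 0.2184 mm² → 1767399.3 mm.
Print-move time = 1767399.3 / 46.7 = 37845.8 s.
Layers = ⌈85.8/0.39⌉ = 220.
Non-print overhead: 220 × 1.6 → 352 s.
Total = 37845.8 + 352 = 38197.8 s = 10.61 hours.

10.61 hours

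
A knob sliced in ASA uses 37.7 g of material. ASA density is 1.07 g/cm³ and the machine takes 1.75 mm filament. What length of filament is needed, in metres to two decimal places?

14.65 m

Extruded volume: 37.7/1.07 = 35.2336 cm³ (35233.6 mm³).
Filament cross-section = π × (1.75/2)² = 2.4053 mm².
L = V/A = 35233.6/2.4053 = 14648.32 mm → 14.65 m.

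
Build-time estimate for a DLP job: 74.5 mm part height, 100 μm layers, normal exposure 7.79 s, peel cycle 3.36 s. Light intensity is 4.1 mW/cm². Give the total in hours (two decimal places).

2.31 hours

Layers = ⌈74.5/0.1⌉ = 745.
Cycle time: 7.79 + 3.36 → 11.15 s.
Build time: 745 × 11.15 s = 8306.75 s, i.e. 2.31 hours.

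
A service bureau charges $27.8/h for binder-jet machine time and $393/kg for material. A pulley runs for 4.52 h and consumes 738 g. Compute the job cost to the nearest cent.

$415.69

Machine cost = 27.8 × 4.52, so $125.656.
Material cost = 393 × 738/1000, so $290.034.
Total = 125.656 + 290.034 = $415.69.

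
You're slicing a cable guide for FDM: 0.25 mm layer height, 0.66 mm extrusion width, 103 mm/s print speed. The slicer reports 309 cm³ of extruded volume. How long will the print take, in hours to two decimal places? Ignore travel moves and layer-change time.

5.05 hours

Bead cross-section: 0.25 × 0.66 → 0.165 mm².
Total extruded path = 309000/0.165 = 1872727.3 mm.
Time extruding = 1872727.3 / 103 = 18181.8 s.
Converting: 18181.8 s = 5.05 hours.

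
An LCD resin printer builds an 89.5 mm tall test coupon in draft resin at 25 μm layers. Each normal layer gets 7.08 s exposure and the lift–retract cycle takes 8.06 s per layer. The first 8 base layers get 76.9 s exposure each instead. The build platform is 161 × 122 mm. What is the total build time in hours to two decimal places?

15.21 hours

Layers = ⌈89.5/0.025⌉ = 3580.
Burn-in layers = 8 × (76.9 + 8.06), so 679.68 s.
Remaining layers = 3572 × (7.08 + 8.06), so 54080.08 s.
Total = 679.68 + 54080.08 = 54759.76 s = 15.21 hours.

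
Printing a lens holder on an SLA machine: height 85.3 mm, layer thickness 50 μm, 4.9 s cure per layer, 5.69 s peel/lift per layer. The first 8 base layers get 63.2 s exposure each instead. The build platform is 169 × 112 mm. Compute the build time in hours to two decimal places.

5.15 hours

Number of layers: 85.3 / 0.05 → 1706 (rounded up).
Base layers = 8 × (63.2 + 5.69), so 551.12 s.
Regular layers: 1698 × (4.9 + 5.69) → 17981.82 s.
Sum: 551.12 + 17981.82 = 18532.94 s → 5.15 hours.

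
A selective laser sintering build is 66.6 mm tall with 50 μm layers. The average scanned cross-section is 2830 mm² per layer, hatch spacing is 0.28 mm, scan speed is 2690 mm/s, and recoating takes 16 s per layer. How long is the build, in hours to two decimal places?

7.31 hours

Layers = ⌈66.6/0.05⌉ = 1332.
Hatch length per layer = 2830 / 0.28 = 10107.1 mm.
Laser time per layer = 10107.1 / 2690 = 3.7573 s.
Layer cycle: 3.7573 + 16 → 19.7573 s.
Build time = 1332 × 19.7573 = 26316.7236 s = 7.31 hours.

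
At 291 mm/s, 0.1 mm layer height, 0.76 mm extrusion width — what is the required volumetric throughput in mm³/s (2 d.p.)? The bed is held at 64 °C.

22.12

A = 0.1 × 0.76, so 0.076 mm².
Volumetric flow = 291 × 0.076 = 22.12 mm³/s.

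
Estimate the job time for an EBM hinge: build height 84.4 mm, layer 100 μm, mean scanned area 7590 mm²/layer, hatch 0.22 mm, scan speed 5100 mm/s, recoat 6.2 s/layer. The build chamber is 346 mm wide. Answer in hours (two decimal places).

Layer count = ceil(84.4 / 0.1) = 844.
Per-layer scan distance = 7590 / 0.22, so 34500 mm.
Per-layer scan time: 34500 / 5100 → 6.7647 s.
Per-layer time = 6.7647 + 6.2, so 12.9647 s.
844 layers × 12.9647 s/layer = 10942.2068 s, i.e. 3.04 hours.

3.04 hours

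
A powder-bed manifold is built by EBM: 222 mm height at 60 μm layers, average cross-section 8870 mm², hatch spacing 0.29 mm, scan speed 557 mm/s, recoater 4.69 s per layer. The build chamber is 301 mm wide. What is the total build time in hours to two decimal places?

61.26 hours

Number of layers: 222 / 0.06 → 3700 (rounded up).
Per-layer scan distance = 8870 / 0.29, so 30586.2 mm.
Scan time per layer: 30586.2 / 557 → 54.9124 s.
Per-layer time: 54.9124 + 4.69 → 59.6024 s.
Build time = 3700 × 59.6024 = 220528.88 s = 61.26 hours.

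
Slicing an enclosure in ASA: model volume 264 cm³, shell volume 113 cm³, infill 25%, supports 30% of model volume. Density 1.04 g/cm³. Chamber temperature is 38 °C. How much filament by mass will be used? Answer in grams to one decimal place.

239.1 g

Volume inside the shell = 264 − 113, so 151 cm³.
Deposited infill = 0.25 × 151 = 37.75 cm³.
Support = 0.30 × 264 = 79.2 cm³.
Total extruded: 113 + 37.75 + 79.2 → 229.95 cm³.
Mass = 229.95 × 1.04, so 239.148 g.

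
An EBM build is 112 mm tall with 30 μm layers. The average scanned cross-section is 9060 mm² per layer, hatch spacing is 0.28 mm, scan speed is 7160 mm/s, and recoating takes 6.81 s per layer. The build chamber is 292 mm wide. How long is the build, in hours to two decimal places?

11.75 hours

Number of layers: 112 / 0.03 → 3734 (rounded up).
Scan path per layer = 9060 / 0.28 = 32357.1 mm.
Beam time per layer = 32357.1 / 7160, so 4.5191 s.
Layer cycle = 4.5191 + 6.81 = 11.3291 s.
3734 layers × 11.3291 s/layer = 42302.8594 s, i.e. 11.75 hours.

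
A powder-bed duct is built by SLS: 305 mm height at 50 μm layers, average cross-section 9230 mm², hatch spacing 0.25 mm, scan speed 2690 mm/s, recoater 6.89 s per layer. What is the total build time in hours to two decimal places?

34.93 hours

Layers = ⌈305/0.05⌉ = 6100.
Hatch length per layer = 9230 / 0.25 = 36920 mm.
Per-layer scan time: 36920 / 2690 → 13.7249 s.
Per-layer time = 13.7249 + 6.89, so 20.6149 s.
Build time = 6100 × 20.6149 = 125750.89 s = 34.93 hours.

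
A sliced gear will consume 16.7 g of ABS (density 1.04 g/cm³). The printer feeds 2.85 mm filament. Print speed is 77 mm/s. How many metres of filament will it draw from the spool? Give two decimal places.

Extruded volume: 16.7/1.04 = 16.0577 cm³ (16057.7 mm³).
Cross-section of 2.85 mm filament: π·(2.85/2)² = 6.3794 mm².
Length = 16057.7 / 6.3794 = 2517.12 mm = 2.52 m.

2.52 m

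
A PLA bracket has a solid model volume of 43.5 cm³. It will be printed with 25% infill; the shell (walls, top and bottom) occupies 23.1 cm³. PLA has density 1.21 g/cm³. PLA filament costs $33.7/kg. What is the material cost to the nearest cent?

$1.15

Volume inside the shell = 43.5 − 23.1, so 20.4 cm³.
Infill volume: 0.25 × 20.4 → 5.1 cm³.
Deposited volume = 23.1 + 5.1 = 28.2 cm³.
Mass = 28.2 × 1.21, so 34.122 g.
Cost = 34.122 g / 1000 × $33.7/kg = $1.15.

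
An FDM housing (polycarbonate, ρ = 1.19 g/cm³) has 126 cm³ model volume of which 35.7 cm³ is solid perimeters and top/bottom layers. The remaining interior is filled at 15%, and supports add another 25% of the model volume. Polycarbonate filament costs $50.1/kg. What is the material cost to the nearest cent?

$4.81

Infill region = 126 − 35.7 = 90.3 cm³.
Deposited infill: 0.15 × 90.3 → 13.545 cm³.
Support = 0.25 × 126, so 31.5 cm³.
Total printed volume: 35.7 + 13.545 + 31.5 → 80.745 cm³.
Mass: 80.745 × 1.19 → 96.08655 g.
Cost = 96.08655 g / 1000 × $50.1/kg = $4.81.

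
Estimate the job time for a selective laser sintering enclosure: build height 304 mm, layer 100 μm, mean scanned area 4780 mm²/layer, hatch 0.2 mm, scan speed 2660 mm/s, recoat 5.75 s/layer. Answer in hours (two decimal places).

Number of layers: 304 / 0.1 → 3040 (rounded up).
Per-layer scan distance = 4780 / 0.2 = 23900 mm.
Scan time per layer = 23900 / 2660 = 8.985 s.
Layer cycle = 8.985 + 5.75 = 14.735 s.
Build time = 3040 × 14.735 = 44794.4 s = 12.44 hours.

12.44 hours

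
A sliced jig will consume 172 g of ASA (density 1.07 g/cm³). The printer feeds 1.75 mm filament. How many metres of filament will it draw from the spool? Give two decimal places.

Volume = 172 g / 1.07 g·cm⁻³ = 160.7477 cm³ = 160747.7 mm³.
Filament cross-section = π × (1.75/2)² = 2.4053 mm².
L = V/A = 160747.7/2.4053 = 66830.62 mm → 66.83 m.

66.83 m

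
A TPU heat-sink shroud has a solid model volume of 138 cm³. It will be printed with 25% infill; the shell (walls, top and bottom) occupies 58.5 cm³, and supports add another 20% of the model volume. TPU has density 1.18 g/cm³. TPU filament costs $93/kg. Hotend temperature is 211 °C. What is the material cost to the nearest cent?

$11.63

Interior volume = 138 − 58.5 = 79.5 cm³.
Infill deposited: 0.25 × 79.5 → 19.875 cm³.
Support: 0.20 × 138 → 27.6 cm³.
Deposited volume = 58.5 + 19.875 + 27.6, so 105.975 cm³.
Mass: 105.975 × 1.18 → 125.0505 g.
Cost = 125.0505 g / 1000 × $93/kg = $11.63.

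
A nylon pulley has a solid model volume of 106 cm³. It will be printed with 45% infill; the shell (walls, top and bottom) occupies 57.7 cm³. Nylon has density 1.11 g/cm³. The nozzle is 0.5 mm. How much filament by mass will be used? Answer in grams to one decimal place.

Interior volume: 106 − 57.7 → 48.3 cm³.
Deposited infill = 0.45 × 48.3 = 21.735 cm³.
Deposited volume = 57.7 + 21.735 = 79.435 cm³.
Mass = 79.435 × 1.11 = 88.17285 g.

88.2 g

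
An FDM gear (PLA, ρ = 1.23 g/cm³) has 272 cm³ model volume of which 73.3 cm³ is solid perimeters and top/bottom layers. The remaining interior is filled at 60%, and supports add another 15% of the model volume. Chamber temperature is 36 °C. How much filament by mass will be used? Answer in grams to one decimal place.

287.0 g

Interior volume = 272 − 73.3, so 198.7 cm³.
Deposited infill: 0.60 × 198.7 → 119.22 cm³.
Support = 0.15 × 272 = 40.8 cm³.
Total extruded: 73.3 + 119.22 + 40.8 → 233.32 cm³.
Mass: 233.32 × 1.23 → 286.9836 g.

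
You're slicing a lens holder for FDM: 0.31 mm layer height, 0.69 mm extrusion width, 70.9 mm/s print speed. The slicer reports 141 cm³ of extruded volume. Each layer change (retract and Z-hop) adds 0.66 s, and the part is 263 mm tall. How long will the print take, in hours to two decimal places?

Bead cross-section = 0.31 × 0.69, so 0.2139 mm².
Path length: 141000 mm³ / 0.2139 mm² → 659186.5 mm.
Time extruding: 659186.5 / 70.9 → 9297.4 s.
Number of layers: 263 / 0.31 → 849 (rounded up).
Z-hop total = 849 × 0.66 = 560.34 s.
Altogether 9297.4 + 560.34 = 9857.74 s, i.e. 2.74 hours.

2.74 hours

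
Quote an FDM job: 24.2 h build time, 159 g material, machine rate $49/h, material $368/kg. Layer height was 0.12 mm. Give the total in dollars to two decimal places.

Machine cost = 49 × 24.2 = $1185.80.
Feedstock cost = 368 × 159/1000, so $58.512.
Total = 1185.80 + 58.512 = 1244.312 ≈ $1244.31.

$1244.31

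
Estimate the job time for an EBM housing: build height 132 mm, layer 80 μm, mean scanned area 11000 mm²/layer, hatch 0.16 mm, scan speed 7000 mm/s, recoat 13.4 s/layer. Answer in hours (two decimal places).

Number of layers: 132 / 0.08 → 1650 (rounded up).
Hatch length per layer: 11000 / 0.16 → 68750 mm.
Beam time per layer = 68750 / 7000, so 9.8214 s.
Time per layer = 9.8214 + 13.4 = 23.2214 s.
1650 layers × 23.2214 s/layer = 38315.31 s, i.e. 10.64 hours.

10.64 hours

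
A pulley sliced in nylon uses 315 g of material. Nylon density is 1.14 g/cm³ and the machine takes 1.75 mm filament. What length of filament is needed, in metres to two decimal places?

114.88 m

Volume = 315 g / 1.14 g·cm⁻³ = 276.3158 cm³ = 276315.8 mm³.
Cross-section of 1.75 mm filament: π·(1.75/2)² = 2.4053 mm².
L = V/A = 276315.8/2.4053 = 114877.89 mm → 114.88 m.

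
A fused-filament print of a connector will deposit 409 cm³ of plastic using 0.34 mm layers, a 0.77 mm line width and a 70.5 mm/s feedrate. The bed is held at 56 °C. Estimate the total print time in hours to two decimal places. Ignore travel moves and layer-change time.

Bead cross-section = 0.34 × 0.77 = 0.2618 mm².
Toolpath length = 409 cm³ / 0.2618 mm² = 409000 / 0.2618 = 1562261.3 mm.
Time extruding: 1562261.3 / 70.5 → 22159.7 s.
In the requested units: 22159.7 s = 6.16 hours.

6.16 hours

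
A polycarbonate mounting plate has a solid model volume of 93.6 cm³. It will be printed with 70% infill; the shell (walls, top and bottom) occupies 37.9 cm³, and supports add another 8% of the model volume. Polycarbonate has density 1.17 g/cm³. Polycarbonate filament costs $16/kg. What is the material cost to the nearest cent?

Infill region = 93.6 − 37.9, so 55.7 cm³.
Infill deposited: 0.70 × 55.7 → 38.99 cm³.
Support = 0.08 × 93.6, so 7.488 cm³.
Total extruded: 37.9 + 38.99 + 7.488 → 84.378 cm³.
Mass = 84.378 × 1.17 = 98.72226 g.
Cost = 98.72226 g / 1000 × $16/kg = $1.58.

$1.58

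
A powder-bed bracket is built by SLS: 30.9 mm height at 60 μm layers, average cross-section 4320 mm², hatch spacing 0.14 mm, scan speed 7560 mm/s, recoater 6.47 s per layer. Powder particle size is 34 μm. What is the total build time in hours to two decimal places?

1.51 hours

Number of layers: 30.9 / 0.06 → 515 (rounded up).
Per-layer scan distance: 4320 / 0.14 → 30857.1 mm.
Per-layer scan time: 30857.1 / 7560 → 4.0816 s.
Per-layer time = 4.0816 + 6.47, so 10.5516 s.
Total: 515 × 10.5516 s = 5434.074 s → 1.51 hours.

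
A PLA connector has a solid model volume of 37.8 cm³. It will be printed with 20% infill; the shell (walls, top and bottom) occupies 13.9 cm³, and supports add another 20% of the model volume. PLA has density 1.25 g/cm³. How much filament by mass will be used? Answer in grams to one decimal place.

32.8 g

Interior volume = 37.8 − 13.9, so 23.9 cm³.
Infill volume: 0.20 × 23.9 → 4.78 cm³.
Support: 0.20 × 37.8 → 7.56 cm³.
Deposited volume = 13.9 + 4.78 + 7.56 = 26.24 cm³.
Mass = 26.24 × 1.25 = 32.8 g.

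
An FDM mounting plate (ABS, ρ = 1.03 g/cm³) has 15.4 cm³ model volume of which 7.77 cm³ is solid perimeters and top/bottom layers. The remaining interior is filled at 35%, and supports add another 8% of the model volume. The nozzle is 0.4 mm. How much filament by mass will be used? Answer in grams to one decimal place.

12.0 g

Volume inside the shell = 15.4 − 7.77, so 7.63 cm³.
Infill volume = 0.35 × 7.63 = 2.6705 cm³.
Support = 0.08 × 15.4 = 1.232 cm³.
Total extruded: 7.77 + 2.6705 + 1.232 → 11.6725 cm³.
Mass = 11.6725 × 1.03 = 12.022675 g.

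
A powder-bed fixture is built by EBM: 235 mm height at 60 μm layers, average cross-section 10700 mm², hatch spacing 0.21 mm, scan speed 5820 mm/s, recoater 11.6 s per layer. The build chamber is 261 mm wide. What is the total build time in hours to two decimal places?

Layer count = ceil(235 / 0.06) = 3917.
Per-layer scan distance = 10700 / 0.21, so 50952.4 mm.
Scan time per layer: 50952.4 / 5820 → 8.7547 s.
Per-layer time = 8.7547 + 11.6 = 20.3547 s.
3917 layers × 20.3547 s/layer = 79729.3599 s, i.e. 22.15 hours.

22.15 hours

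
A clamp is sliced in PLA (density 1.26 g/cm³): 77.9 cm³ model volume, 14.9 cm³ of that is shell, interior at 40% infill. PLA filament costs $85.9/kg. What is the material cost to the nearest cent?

$4.34

Volume inside the shell = 77.9 − 14.9 = 63 cm³.
Infill volume = 0.40 × 63, so 25.2 cm³.
Total printed volume: 14.9 + 25.2 → 40.1 cm³.
Mass = 40.1 × 1.26, so 50.526 g.
Cost = 50.526 g / 1000 × $85.9/kg = $4.34.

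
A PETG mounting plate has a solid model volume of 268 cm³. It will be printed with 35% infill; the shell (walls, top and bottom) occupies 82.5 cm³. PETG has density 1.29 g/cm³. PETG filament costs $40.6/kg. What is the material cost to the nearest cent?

$7.72

Volume inside the shell = 268 − 82.5, so 185.5 cm³.
Deposited infill = 0.35 × 185.5 = 64.925 cm³.
Deposited volume = 82.5 + 64.925, so 147.425 cm³.
Mass = 147.425 × 1.29 = 190.17825 g.
Cost = 190.17825 g / 1000 × $40.6/kg = $7.72.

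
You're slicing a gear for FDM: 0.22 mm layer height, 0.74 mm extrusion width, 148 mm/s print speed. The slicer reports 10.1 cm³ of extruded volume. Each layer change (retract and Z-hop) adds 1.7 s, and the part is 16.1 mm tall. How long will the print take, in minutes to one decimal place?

9.1 minutes

Bead cross-section = 0.22 × 0.74, so 0.1628 mm².
Toolpath length = 10.1 cm³ / 0.1628 mm² = 10100 / 0.1628 = 62039.3 mm.
Extrusion time = 62039.3 / 148, so 419.2 s.
Layers = ⌈16.1/0.22⌉ = 74.
Layer-change overhead = 74 × 1.7 = 125.8 s.
Altogether 419.2 + 125.8 = 545 s, i.e. 9.1 minutes.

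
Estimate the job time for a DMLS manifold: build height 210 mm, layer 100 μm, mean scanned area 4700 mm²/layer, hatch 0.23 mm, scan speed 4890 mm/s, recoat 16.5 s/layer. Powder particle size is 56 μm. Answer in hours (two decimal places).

12.06 hours

Layer count = ceil(210 / 0.1) = 2100.
Per-layer scan distance = 4700 / 0.23 = 20434.8 mm.
Laser time per layer: 20434.8 / 4890 → 4.1789 s.
Layer cycle = 4.1789 + 16.5, so 20.6789 s.
Build time = 2100 × 20.6789 = 43425.69 s = 12.06 hours.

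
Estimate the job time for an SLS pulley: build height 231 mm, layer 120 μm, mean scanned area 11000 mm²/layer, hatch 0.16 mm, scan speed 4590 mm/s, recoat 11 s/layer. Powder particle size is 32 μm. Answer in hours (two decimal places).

Layer count = ceil(231 / 0.12) = 1925.
Hatch length per layer = 11000 / 0.16, so 68750 mm.
Laser time per layer = 68750 / 4590 = 14.9782 s.
Time per layer = 14.9782 + 11 = 25.9782 s.
Build time = 1925 × 25.9782 = 50008.035 s = 13.89 hours.

13.89 hours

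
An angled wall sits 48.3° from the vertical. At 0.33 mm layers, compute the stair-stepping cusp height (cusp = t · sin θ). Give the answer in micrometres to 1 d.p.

Cusp = layer height × sin(48.3°) = 0.33 × 0.7466 = 0.246378 mm = 246.4 μm.

246.4 μm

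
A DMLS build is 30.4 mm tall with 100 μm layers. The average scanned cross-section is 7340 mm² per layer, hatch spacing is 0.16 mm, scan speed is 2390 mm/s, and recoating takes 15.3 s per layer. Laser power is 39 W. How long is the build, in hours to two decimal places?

Layer count = ceil(30.4 / 0.1) = 304.
Per-layer scan distance: 7340 / 0.16 → 45875 mm.
Laser time per layer = 45875 / 2390 = 19.1946 s.
Time per layer = 19.1946 + 15.3 = 34.4946 s.
Total: 304 × 34.4946 s = 10486.3584 s → 2.91 hours.

2.91 hours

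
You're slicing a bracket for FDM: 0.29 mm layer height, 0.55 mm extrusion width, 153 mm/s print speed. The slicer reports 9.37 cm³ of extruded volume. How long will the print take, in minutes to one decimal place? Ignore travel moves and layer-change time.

6.4 minutes

Bead cross-section = 0.29 × 0.55 = 0.1595 mm².
Total extruded path = 9370/0.1595 = 58746.1 mm.
Time extruding = 58746.1 / 153, so 384 s.
384 s = 6.4 minutes.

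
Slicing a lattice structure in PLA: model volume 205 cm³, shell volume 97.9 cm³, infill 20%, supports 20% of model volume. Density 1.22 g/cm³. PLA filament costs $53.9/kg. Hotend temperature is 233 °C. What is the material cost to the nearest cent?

$10.54

Interior volume = 205 − 97.9, so 107.1 cm³.
Infill volume = 0.20 × 107.1, so 21.42 cm³.
Support: 0.20 × 205 → 41 cm³.
Deposited volume = 97.9 + 21.42 + 41 = 160.32 cm³.
Mass = 160.32 × 1.22, so 195.5904 g.
Cost = 195.5904 g / 1000 × $53.9/kg = $10.54.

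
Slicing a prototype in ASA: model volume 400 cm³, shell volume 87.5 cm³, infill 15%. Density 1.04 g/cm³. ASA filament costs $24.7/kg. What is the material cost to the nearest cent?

$3.45

Volume inside the shell = 400 − 87.5, so 312.5 cm³.
Deposited infill = 0.15 × 312.5, so 46.875 cm³.
Deposited volume: 87.5 + 46.875 → 134.375 cm³.
Mass = 134.375 × 1.04 = 139.75 g.
Cost = 139.75 g / 1000 × $24.7/kg = $3.45.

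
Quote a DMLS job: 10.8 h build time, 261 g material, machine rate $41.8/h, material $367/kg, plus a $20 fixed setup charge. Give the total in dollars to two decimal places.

$567.23

Time charge: 41.8 × 10.8 → $451.44.
Material cost = 367 × 261/1000, so $95.787.
Total = 451.44 + 95.787 + 20 = 567.227 ≈ $567.23.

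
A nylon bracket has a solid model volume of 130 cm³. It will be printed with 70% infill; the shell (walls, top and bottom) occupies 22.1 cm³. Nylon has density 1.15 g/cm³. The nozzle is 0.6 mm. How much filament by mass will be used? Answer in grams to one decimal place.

112.3 g

Volume inside the shell: 130 − 22.1 → 107.9 cm³.
Infill volume: 0.70 × 107.9 → 75.53 cm³.
Deposited volume = 22.1 + 75.53, so 97.63 cm³.
Mass = 97.63 × 1.15 = 112.2745 g.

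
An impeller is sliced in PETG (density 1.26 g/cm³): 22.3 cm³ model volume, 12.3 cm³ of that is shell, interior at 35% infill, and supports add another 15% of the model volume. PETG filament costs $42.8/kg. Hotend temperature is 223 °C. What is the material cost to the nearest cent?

$1.03

Volume inside the shell = 22.3 − 12.3 = 10 cm³.
Deposited infill = 0.35 × 10 = 3.5 cm³.
Support = 0.15 × 22.3 = 3.345 cm³.
Total extruded: 12.3 + 3.5 + 3.345 → 19.145 cm³.
Mass = 19.145 × 1.26 = 24.1227 g.
At $42.8/kg: 24.1227/1000 × 42.8 = $1.03.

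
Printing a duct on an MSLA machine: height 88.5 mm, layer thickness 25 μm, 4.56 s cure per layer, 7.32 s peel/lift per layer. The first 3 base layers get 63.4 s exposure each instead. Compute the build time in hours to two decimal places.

Layers = ⌈88.5/0.025⌉ = 3540.
Burn-in layers = 3 × (63.4 + 7.32), so 212.16 s.
Remaining layers = 3537 × (4.56 + 7.32), so 42019.56 s.
Total = 212.16 + 42019.56 = 42231.72 s = 11.73 hours.

11.73 hours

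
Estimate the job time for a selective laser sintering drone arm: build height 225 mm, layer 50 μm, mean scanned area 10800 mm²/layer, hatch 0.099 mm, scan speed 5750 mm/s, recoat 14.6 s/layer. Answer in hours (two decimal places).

41.97 hours

Layer count = ceil(225 / 0.05) = 4500.
Per-layer scan distance: 10800 / 0.099 → 109090.9 mm.
Laser time per layer = 109090.9 / 5750, so 18.9723 s.
Layer cycle = 18.9723 + 14.6, so 33.5723 s.
Build time = 4500 × 33.5723 = 151075.35 s = 41.97 hours.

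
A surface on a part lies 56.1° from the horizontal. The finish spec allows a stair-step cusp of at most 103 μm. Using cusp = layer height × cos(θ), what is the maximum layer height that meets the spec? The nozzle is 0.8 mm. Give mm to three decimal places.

0.185 mm

Layer height = cusp / cos(56.1°) = 0.103 / 0.5577 = 0.185 mm.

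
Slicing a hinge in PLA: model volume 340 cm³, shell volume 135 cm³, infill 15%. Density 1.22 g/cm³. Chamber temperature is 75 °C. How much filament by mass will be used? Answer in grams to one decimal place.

Interior volume = 340 − 135, so 205 cm³.
Infill deposited: 0.15 × 205 → 30.75 cm³.
Deposited volume = 135 + 30.75 = 165.75 cm³.
Mass: 165.75 × 1.22 → 202.215 g.

202.2 g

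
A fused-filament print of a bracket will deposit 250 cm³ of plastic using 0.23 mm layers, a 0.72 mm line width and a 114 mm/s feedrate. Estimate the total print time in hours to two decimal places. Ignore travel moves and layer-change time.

3.68 hours

Bead cross-section = 0.23 × 0.72, so 0.1656 mm².
Total extruded path = 250000/0.1656 = 1509661.8 mm.
Time extruding = 1509661.8 / 114, so 13242.6 s.
Converting: 13242.6 s = 3.68 hours.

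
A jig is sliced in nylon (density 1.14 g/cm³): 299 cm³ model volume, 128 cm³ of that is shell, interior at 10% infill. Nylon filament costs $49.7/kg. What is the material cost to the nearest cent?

$8.22

Volume inside the shell: 299 − 128 → 171 cm³.
Infill deposited = 0.10 × 171, so 17.1 cm³.
Total extruded: 128 + 17.1 → 145.1 cm³.
Mass = 145.1 × 1.14 = 165.414 g.
Cost = 165.414 g / 1000 × $49.7/kg = $8.22.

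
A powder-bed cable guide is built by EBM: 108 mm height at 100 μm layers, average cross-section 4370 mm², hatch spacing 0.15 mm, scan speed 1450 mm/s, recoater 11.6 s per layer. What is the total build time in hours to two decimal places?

Number of layers: 108 / 0.1 → 1080 (rounded up).
Hatch length per layer = 4370 / 0.15, so 29133.3 mm.
Per-layer scan time = 29133.3 / 1450, so 20.0919 s.
Time per layer = 20.0919 + 11.6 = 31.6919 s.
Total: 1080 × 31.6919 s = 34227.252 s → 9.51 hours.

9.51 hours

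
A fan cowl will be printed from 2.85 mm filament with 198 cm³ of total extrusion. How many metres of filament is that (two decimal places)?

A = π r² = π × 1.425² = 6.3794 mm².
Length = 198 cm³ / 6.3794 mm² = 198000 / 6.3794 = 31037.4 mm = 31.04 m.

31.04 m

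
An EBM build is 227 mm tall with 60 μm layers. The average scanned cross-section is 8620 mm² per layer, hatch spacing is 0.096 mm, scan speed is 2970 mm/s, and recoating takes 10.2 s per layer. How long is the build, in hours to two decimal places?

42.50 hours

Layer count = ceil(227 / 0.06) = 3784.
Hatch length per layer = 8620 / 0.096, so 89791.7 mm.
Scan time per layer: 89791.7 / 2970 → 30.2329 s.
Layer cycle = 30.2329 + 10.2, so 40.4329 s.
Total: 3784 × 40.4329 s = 152998.0936 s → 42.50 hours.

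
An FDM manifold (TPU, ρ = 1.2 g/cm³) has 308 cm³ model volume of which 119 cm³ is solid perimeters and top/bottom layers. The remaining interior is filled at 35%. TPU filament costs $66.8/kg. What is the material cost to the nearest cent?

$14.84

Interior volume = 308 − 119, so 189 cm³.
Deposited infill = 0.35 × 189, so 66.15 cm³.
Total extruded = 119 + 66.15, so 185.15 cm³.
Mass = 185.15 × 1.2 = 222.18 g.
Cost = 222.18 g / 1000 × $66.8/kg = $14.84.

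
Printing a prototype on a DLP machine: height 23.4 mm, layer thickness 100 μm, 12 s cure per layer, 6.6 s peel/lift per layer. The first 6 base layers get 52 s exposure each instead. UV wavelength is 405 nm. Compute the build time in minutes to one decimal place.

76.5 minutes

Layers = ⌈23.4/0.1⌉ = 234.
Base layers = 6 × (52 + 6.6), so 351.6 s.
Remaining layers = 228 × (12 + 6.6) = 4240.8 s.
Sum: 351.6 + 4240.8 = 4592.4 s → 76.5 minutes.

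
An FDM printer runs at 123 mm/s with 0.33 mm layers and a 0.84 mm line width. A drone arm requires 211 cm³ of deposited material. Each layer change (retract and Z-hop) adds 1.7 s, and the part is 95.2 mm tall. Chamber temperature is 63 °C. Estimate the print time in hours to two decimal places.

Bead cross-section = 0.33 × 0.84, so 0.2772 mm².
Path length: 211000 mm³ / 0.2772 mm² → 761183.3 mm.
Time extruding: 761183.3 / 123 → 6188.5 s.
Number of layers: 95.2 / 0.33 → 289 (rounded up).
Z-hop total: 289 × 1.7 → 491.3 s.
Total = 6188.5 + 491.3 = 6679.8 s = 1.86 hours.

1.86 hours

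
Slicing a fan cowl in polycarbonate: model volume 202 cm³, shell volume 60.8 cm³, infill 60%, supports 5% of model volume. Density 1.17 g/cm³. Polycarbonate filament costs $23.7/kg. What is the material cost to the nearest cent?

Interior volume = 202 − 60.8 = 141.2 cm³.
Infill deposited = 0.60 × 141.2 = 84.72 cm³.
Support = 0.05 × 202 = 10.1 cm³.
Total printed volume = 60.8 + 84.72 + 10.1, so 155.62 cm³.
Mass = 155.62 × 1.17 = 182.0754 g.
At $23.7/kg: 182.0754/1000 × 23.7 = $4.32.

$4.32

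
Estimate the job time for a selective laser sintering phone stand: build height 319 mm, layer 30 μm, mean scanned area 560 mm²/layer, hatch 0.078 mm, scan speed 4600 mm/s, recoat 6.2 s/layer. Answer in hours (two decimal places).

22.92 hours

Layers = ⌈319/0.03⌉ = 10634.
Hatch length per layer: 560 / 0.078 → 7179.5 mm.
Scan time per layer = 7179.5 / 4600 = 1.5608 s.
Time per layer = 1.5608 + 6.2 = 7.7608 s.
10634 layers × 7.7608 s/layer = 82528.3472 s, i.e. 22.92 hours.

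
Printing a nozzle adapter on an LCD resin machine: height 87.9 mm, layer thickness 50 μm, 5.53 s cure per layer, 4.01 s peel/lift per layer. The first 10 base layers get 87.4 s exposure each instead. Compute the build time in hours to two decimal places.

Number of layers: 87.9 / 0.05 → 1758 (rounded up).
Base layers = 10 × (87.4 + 4.01) = 914.1 s.
Regular layers: 1748 × (5.53 + 4.01) → 16675.92 s.
Total = 914.1 + 16675.92 = 17590.02 s = 4.89 hours.

4.89 hours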